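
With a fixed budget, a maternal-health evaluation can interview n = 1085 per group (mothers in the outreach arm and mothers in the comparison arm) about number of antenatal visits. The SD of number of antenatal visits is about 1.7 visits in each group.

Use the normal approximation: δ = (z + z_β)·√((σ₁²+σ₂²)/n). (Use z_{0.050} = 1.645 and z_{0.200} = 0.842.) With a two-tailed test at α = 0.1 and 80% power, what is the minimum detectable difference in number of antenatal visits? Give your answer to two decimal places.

δ = (z_{α/2} + z_β) · √((σ₁²+σ₂²)/n)
  = (1.645 + 0.842) · √(5.78/1085)
  = 2.487 · √0.00533
  = 2.487 · 0.0730
  = 0.1815

Minimum detectable difference ≈ 0.18 visits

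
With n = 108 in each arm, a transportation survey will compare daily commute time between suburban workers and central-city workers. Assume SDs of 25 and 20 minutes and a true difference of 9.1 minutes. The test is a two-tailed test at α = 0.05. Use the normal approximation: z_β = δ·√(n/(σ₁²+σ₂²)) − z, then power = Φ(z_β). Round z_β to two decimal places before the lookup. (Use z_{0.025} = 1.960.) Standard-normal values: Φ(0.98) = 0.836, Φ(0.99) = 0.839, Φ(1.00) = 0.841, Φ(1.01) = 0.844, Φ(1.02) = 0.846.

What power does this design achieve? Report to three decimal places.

z_β = δ·√(n/(σ₁²+σ₂²)) − z_{α/2}
    = 9.1 · √(108/1025) − 1.960
    = 9.1 · 0.32460 − 1.960
    = 2.9539 − 1.960 = 0.9939 → 0.99
Power = Φ(0.99) = 0.839.

Power ≈ 0.839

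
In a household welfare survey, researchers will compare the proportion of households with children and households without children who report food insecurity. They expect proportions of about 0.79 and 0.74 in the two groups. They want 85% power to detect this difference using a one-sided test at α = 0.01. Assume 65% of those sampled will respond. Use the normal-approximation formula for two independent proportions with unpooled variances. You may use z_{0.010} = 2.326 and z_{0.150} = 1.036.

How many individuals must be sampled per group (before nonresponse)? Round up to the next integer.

n = 2493 per group

n = (z_α + z_β)² · [p₁(1−p₁) + p₂(1−p₂)] / (p₁ − p₂)²
  = (2.326 + 1.036)² · (0.79·0.21 + 0.74·0.26) / (0.05)²
  = (3.362)² · (0.1659 + 0.1924) / 0.0025
  = 11.3030 · 0.3583 / 0.0025
  = 1619.95
Adjust for 65% response: 1619.95 / 0.65 = 2492.23.
Round up → n = 2493 per group.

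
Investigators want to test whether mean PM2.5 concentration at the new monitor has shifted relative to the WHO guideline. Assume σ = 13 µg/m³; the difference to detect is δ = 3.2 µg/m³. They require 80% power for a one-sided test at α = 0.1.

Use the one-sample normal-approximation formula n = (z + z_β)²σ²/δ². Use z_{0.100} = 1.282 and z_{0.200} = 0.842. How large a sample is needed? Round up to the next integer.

n = (z_α + z_β)² · σ² / δ²
  = (1.282 + 0.842)² · 13² / 3.2²
  = 4.5114 · 169 / 10.24
  = 74.46
Round up → n = 75.

n = 75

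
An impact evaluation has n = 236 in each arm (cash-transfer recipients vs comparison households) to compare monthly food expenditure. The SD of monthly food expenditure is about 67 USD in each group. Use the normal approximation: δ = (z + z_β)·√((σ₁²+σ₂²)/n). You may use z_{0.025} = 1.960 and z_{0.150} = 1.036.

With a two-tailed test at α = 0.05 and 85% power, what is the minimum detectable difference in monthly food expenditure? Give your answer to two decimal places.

Minimum detectable difference ≈ 18.48 USD

δ = (z_{α/2} + z_β) · √((σ₁²+σ₂²)/n)
  = (1.960 + 1.036) · √(8978/236)
  = 2.996 · √38.0424
  = 2.996 · 6.1678
  = 18.4789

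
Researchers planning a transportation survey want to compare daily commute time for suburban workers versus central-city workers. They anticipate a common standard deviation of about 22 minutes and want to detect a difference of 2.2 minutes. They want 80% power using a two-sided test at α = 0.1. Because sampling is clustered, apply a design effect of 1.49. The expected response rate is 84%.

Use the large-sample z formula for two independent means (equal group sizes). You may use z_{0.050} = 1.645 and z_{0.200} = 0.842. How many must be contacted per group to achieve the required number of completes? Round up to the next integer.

n = (z_{α/2} + z_β)² · (σ₁² + σ₂²) / δ²
  = (1.645 + 0.842)² · (2·22² = 968) / 2.2²
  = 6.1852 · 968 / 4.84
  = 1237.03
Design effect: 1.49 × 1237.03 = 1843.18.
Adjust for 84% response: 1843.18 / 0.84 = 2194.26.
Round up → n = 2195 per group.

n = 2195 per group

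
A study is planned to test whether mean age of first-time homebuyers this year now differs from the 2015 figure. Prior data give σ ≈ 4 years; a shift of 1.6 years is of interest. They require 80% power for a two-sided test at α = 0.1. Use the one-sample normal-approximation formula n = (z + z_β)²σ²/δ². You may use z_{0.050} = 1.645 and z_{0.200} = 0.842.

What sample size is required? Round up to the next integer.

n = (z_{α/2} + z_β)² · σ² / δ²
  = (1.645 + 0.842)² · 4² / 1.6²
  = 6.1852 · 16 / 2.56
  = 38.66
Round up → n = 39.

n = 39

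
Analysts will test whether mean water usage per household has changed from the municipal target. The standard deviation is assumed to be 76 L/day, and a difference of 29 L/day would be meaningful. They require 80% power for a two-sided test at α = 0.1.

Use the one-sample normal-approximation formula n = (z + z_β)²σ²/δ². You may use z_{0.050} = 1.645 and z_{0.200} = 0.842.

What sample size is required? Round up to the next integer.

n = 43

n = (z_{α/2} + z_β)² · σ² / δ²
  = (1.645 + 0.842)² · 76² / 29²
  = 6.1852 · 5776 / 841
  = 42.48
Round up → n = 43.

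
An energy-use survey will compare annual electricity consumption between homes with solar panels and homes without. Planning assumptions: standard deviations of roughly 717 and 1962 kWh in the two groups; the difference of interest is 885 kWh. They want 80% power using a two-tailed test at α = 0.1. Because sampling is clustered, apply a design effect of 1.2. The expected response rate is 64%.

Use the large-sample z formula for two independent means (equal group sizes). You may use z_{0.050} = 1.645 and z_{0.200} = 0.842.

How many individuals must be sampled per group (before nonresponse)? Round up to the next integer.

n = 65 per group

n = (z_{α/2} + z_β)² · (σ₁² + σ₂²) / δ²
  = (1.645 + 0.842)² · (717² + 1962² = 4363533) / 885²
  = 6.1852 · 4363533 / 783225
  = 34.46
Design effect: 1.2 × 34.46 = 41.35.
Adjust for 64% response: 41.35 / 0.64 = 64.61.
Round up → n = 65 per group.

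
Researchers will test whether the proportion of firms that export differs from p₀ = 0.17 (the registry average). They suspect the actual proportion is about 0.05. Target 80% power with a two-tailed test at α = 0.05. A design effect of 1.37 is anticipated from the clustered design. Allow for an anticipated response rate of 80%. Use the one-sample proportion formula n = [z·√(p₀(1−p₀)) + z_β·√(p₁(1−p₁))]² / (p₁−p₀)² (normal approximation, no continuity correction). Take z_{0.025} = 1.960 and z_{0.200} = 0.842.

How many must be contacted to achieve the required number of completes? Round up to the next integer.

n = [z_{α/2}·√(p₀q₀) + z_β·√(p₁q₁)]² / (p₁ − p₀)²
  = [1.960·√(0.17·0.83) + 0.842·√(0.05·0.95)]² / (-0.12)²
  = [1.960·0.3756 + 0.842·0.2179]² / 0.0144
  = [0.9197]² / 0.0144
  = 58.75
Design effect: 1.37 × 58.75 = 80.48.
Adjust for 80% response: 80.48 / 0.80 = 100.60.
Round up → n = 101.

n = 101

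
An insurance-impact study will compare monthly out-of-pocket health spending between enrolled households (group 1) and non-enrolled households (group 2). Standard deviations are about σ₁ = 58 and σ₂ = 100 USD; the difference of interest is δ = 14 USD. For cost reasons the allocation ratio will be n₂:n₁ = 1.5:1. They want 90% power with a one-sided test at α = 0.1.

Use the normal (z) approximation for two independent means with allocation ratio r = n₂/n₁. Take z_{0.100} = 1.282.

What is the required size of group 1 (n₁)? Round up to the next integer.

n₁ = (z_α + z_β)² · (σ₁² + σ₂²/r) / δ²
   = (1.282 + 1.282)² · (58² + 100²/1.5) / 14²
   = 6.5741 · (3364 + 6666.7) / 196
   = 6.5741 · 10030.7 / 196
   = 336.44
Round up → n₁ = 337; n₂ = r·n₁ = 1.5 × 337 = 506.

n₁ = 337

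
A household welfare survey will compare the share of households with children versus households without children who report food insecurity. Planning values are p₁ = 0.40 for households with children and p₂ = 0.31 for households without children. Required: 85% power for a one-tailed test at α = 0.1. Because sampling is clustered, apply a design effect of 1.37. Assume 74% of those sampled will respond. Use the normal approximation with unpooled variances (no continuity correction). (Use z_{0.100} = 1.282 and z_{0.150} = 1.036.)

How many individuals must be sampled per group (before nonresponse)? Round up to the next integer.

n = (z_α + z_β)² · [p₁(1−p₁) + p₂(1−p₂)] / (p₁ − p₂)²
  = (1.282 + 1.036)² · (0.40·0.60 + 0.31·0.69) / (0.09)²
  = (2.318)² · (0.2400 + 0.2139) / 0.0081
  = 5.3731 · 0.4539 / 0.0081
  = 301.09
Design effect: 1.37 × 301.09 = 412.50.
Adjust for 74% response: 412.50 / 0.74 = 557.43.
Round up → n = 558 per group.

n = 558 per group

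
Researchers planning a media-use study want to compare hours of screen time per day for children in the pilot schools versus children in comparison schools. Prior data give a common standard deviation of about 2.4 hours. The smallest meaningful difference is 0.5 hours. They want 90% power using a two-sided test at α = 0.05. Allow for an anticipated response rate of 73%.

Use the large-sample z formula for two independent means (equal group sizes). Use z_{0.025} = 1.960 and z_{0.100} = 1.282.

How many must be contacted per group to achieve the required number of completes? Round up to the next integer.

n = 664 per group

n = (z_{α/2} + z_β)² · (σ₁² + σ₂²) / δ²
  = (1.960 + 1.282)² · (2·2.4² = 11.52) / 0.5²
  = 10.5106 · 11.52 / 0.25
  = 484.33
Adjust for 73% response: 484.33 / 0.73 = 663.46.
Round up → n = 664 per group.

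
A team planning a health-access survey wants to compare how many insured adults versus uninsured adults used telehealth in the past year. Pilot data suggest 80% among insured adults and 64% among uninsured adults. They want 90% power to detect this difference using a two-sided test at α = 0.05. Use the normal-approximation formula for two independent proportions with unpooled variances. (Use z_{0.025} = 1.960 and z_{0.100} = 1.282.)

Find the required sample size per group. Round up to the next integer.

n = (z_{α/2} + z_β)² · [p₁(1−p₁) + p₂(1−p₂)] / (p₁ − p₂)²
  = (1.960 + 1.282)² · (0.80·0.20 + 0.64·0.36) / (0.16)²
  = (3.242)² · (0.1600 + 0.2304) / 0.0256
  = 10.5106 · 0.3904 / 0.0256
  = 160.29
Round up → n = 161 per group.

n = 161 per group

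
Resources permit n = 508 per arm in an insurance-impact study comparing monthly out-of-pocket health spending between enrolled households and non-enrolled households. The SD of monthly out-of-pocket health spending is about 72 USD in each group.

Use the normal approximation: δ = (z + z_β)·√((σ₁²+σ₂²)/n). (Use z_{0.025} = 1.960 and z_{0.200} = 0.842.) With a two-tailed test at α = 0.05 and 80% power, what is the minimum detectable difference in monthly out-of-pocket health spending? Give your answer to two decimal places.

δ = (z_{α/2} + z_β) · √((σ₁²+σ₂²)/n)
  = (1.960 + 0.842) · √(10368/508)
  = 2.802 · √20.4094
  = 2.802 · 4.5177
  = 12.6585

Minimum detectable difference ≈ 12.66 USD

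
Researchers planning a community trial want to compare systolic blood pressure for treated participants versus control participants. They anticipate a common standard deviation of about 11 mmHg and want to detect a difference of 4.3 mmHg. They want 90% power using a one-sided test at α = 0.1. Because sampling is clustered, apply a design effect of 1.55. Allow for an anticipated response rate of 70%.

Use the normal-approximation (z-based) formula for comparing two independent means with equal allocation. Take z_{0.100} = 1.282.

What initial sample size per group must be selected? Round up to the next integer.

n = 191 per group

n = (z_α + z_β)² · (σ₁² + σ₂²) / δ²
  = (1.282 + 1.282)² · (2·11² = 242) / 4.3²
  = 6.5741 · 242 / 18.49
  = 86.04
Design effect: 1.55 × 86.04 = 133.37.
Adjust for 70% response: 133.37 / 0.70 = 190.52.
Round up → n = 191 per group.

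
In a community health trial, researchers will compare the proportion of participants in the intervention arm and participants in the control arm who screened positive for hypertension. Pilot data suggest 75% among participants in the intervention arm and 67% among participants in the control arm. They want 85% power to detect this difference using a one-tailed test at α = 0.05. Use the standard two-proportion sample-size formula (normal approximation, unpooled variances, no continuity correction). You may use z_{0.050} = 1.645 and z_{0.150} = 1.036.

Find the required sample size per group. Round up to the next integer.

n = (z_α + z_β)² · [p₁(1−p₁) + p₂(1−p₂)] / (p₁ − p₂)²
  = (1.645 + 1.036)² · (0.75·0.25 + 0.67·0.33) / (0.08)²
  = (2.681)² · (0.1875 + 0.2211) / 0.0064
  = 7.1878 · 0.4086 / 0.0064
  = 458.89
Round up → n = 459 per group.

n = 459 per group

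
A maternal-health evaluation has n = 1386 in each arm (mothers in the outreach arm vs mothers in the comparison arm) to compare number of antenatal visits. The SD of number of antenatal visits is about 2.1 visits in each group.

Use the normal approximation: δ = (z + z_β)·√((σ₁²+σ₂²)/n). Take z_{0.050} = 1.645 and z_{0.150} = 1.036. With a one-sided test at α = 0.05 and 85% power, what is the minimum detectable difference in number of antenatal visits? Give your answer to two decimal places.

δ = (z_α + z_β) · √((σ₁²+σ₂²)/n)
  = (1.645 + 1.036) · √(8.82/1386)
  = 2.681 · √0.00636
  = 2.681 · 0.0798
  = 0.2139

Minimum detectable difference ≈ 0.21 visits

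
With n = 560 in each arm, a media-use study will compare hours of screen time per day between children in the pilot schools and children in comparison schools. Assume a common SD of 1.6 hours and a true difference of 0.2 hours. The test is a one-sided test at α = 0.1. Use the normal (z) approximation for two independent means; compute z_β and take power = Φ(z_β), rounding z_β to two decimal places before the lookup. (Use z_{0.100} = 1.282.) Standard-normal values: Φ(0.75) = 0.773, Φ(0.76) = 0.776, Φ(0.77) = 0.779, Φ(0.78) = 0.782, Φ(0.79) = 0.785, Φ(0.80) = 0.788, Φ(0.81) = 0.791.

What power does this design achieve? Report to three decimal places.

z_β = δ·√(n/(σ₁²+σ₂²)) − z_α
    = 0.2 · √(560/5.12) − 1.282
    = 0.2 · 10.45825 − 1.282
    = 2.0917 − 1.282 = 0.8097 → 0.81
Power = Φ(0.81) = 0.791.

Power ≈ 0.791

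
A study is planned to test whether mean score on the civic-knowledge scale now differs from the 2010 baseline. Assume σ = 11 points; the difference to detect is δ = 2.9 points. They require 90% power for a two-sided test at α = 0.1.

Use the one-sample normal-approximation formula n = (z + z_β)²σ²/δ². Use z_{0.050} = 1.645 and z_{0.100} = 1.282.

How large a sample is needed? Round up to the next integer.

n = 124

n = (z_{α/2} + z_β)² · σ² / δ²
  = (1.645 + 1.282)² · 11² / 2.9²
  = 8.5673 · 121 / 8.41
  = 123.26
Round up → n = 124.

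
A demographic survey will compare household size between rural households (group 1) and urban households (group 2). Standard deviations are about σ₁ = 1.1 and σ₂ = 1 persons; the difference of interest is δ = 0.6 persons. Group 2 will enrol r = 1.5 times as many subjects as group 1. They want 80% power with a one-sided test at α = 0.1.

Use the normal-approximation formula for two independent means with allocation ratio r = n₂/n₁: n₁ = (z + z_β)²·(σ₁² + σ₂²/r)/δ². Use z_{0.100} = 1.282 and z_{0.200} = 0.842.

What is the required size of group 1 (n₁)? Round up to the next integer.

n₁ = 24

n₁ = (z_α + z_β)² · (σ₁² + σ₂²/r) / δ²
   = (1.282 + 0.842)² · (1.1² + 1²/1.5) / 0.6²
   = 4.5114 · (1.21 + 0.66667) / 0.36
   = 4.5114 · 1.8767 / 0.36
   = 23.52
Round up → n₁ = 24; n₂ = r·n₁ = 1.5 × 24 = 36.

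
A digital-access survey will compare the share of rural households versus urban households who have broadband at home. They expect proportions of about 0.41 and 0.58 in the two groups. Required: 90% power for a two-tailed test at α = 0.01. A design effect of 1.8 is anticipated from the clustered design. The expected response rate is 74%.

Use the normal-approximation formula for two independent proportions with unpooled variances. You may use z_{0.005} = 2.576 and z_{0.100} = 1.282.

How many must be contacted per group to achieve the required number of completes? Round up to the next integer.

n = 609 per group

n = (z_{α/2} + z_β)² · [p₁(1−p₁) + p₂(1−p₂)] / (p₁ − p₂)²
  = (2.576 + 1.282)² · (0.41·0.59 + 0.58·0.42) / (-0.17)²
  = (3.858)² · (0.2419 + 0.2436) / 0.0289
  = 14.8842 · 0.4855 / 0.0289
  = 250.04
Design effect: 1.8 × 250.04 = 450.08.
Adjust for 74% response: 450.08 / 0.74 = 608.21.
Round up → n = 609 per group.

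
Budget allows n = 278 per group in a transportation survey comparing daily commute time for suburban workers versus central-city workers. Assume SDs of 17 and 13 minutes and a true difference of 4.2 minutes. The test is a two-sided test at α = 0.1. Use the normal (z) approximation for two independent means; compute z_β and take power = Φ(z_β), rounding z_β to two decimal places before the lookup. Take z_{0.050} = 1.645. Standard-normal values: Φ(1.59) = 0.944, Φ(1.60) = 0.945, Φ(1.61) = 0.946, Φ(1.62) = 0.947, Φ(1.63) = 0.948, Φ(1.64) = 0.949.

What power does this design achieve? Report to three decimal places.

z_β = δ·√(n/(σ₁²+σ₂²)) − z_{α/2}
    = 4.2 · √(278/458) − 1.645
    = 4.2 · 0.77909 − 1.645
    = 3.2722 − 1.645 = 1.6272 → 1.63
Power = Φ(1.63) = 0.948.

Power ≈ 0.948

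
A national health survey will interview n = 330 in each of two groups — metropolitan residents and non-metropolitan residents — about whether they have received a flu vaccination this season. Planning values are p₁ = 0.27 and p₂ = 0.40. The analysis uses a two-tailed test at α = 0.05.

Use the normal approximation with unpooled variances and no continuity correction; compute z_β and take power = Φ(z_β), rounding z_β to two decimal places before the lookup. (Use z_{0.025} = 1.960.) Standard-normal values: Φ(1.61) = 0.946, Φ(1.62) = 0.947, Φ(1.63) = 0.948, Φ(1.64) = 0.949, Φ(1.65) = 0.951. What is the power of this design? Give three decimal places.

z_β = |p₁−p₂|·√(n/[p₁q₁+p₂q₂]) − z_{α/2}
    = 0.13 · √(330/0.4371) − 1.960
    = 0.13 · 27.4768 − 1.960
    = 3.5720 − 1.960 = 1.6120 → 1.61
Power = Φ(1.61) = 0.946.

Power ≈ 0.946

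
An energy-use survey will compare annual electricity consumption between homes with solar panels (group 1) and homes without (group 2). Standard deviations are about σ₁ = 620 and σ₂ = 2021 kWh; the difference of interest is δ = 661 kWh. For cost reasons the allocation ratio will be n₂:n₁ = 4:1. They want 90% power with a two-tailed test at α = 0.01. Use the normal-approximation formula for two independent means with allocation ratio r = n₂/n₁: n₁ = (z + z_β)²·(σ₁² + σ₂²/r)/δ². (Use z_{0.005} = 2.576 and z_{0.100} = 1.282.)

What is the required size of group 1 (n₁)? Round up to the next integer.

n₁ = 48

n₁ = (z_{α/2} + z_β)² · (σ₁² + σ₂²/r) / δ²
   = (2.576 + 1.282)² · (620² + 2021²/4) / 661²
   = 14.8842 · (384400 + 1021110.2) / 436921
   = 14.8842 · 1405510.2 / 436921
   = 47.88
Round up → n₁ = 48; n₂ = r·n₁ = 4 × 48 = 192.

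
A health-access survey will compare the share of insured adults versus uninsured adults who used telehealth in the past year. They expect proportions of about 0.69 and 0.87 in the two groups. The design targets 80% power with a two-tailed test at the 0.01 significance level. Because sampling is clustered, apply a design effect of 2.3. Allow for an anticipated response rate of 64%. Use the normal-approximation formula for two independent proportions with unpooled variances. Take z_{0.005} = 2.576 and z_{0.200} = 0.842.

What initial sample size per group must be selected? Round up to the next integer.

n = (z_{α/2} + z_β)² · [p₁(1−p₁) + p₂(1−p₂)] / (p₁ − p₂)²
  = (2.576 + 0.842)² · (0.69·0.31 + 0.87·0.13) / (-0.18)²
  = (3.418)² · (0.2139 + 0.1131) / 0.0324
  = 11.6827 · 0.3270 / 0.0324
  = 117.91
Design effect: 2.3 × 117.91 = 271.19.
Adjust for 64% response: 271.19 / 0.64 = 423.74.
Round up → n = 424 per group.

n = 424 per group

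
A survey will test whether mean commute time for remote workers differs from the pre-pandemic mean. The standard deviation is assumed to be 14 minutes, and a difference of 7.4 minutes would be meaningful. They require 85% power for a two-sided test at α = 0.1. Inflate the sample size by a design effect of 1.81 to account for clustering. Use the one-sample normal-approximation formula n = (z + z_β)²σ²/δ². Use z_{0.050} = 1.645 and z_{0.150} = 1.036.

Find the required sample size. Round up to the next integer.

n = (z_{α/2} + z_β)² · σ² / δ²
  = (1.645 + 1.036)² · 14² / 7.4²
  = 7.1878 · 196 / 54.76
  = 25.73
Design effect: 1.81 × 25.73 = 46.57.
Round up → n = 47.

n = 47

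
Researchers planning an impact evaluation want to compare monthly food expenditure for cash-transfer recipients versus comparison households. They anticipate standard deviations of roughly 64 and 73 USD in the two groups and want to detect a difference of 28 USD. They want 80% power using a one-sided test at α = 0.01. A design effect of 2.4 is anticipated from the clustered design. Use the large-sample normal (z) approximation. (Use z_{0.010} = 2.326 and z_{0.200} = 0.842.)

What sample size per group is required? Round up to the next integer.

n = (z_α + z_β)² · (σ₁² + σ₂²) / δ²
  = (2.326 + 0.842)² · (64² + 73² = 9425) / 28²
  = 10.0362 · 9425 / 784
  = 120.65
Design effect: 2.4 × 120.65 = 289.57.
Round up → n = 290 per group.

n = 290 per group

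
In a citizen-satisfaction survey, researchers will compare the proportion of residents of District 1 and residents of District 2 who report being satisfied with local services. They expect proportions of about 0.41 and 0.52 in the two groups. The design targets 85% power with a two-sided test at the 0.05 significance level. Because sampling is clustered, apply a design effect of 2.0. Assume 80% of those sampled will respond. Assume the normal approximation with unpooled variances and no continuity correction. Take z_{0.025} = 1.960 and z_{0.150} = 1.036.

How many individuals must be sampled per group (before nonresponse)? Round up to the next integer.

n = (z_{α/2} + z_β)² · [p₁(1−p₁) + p₂(1−p₂)] / (p₁ − p₂)²
  = (1.960 + 1.036)² · (0.41·0.59 + 0.52·0.48) / (-0.11)²
  = (2.996)² · (0.2419 + 0.2496) / 0.0121
  = 8.9760 · 0.4915 / 0.0121
  = 364.60
Design effect: 2.0 × 364.60 = 729.21.
Adjust for 80% response: 729.21 / 0.80 = 911.51.
Round up → n = 912 per group.

n = 912 per group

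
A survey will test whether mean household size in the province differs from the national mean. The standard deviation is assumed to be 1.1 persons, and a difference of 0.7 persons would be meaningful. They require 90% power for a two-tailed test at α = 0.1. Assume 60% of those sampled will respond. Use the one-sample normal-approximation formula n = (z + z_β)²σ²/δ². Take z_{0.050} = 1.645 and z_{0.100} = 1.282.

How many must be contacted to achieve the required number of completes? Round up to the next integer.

n = (z_{α/2} + z_β)² · σ² / δ²
  = (1.645 + 1.282)² · 1.1² / 0.7²
  = 8.5673 · 1.21 / 0.49
  = 21.16
Adjust for 60% response: 21.16 / 0.60 = 35.26.
Round up → n = 36.

n = 36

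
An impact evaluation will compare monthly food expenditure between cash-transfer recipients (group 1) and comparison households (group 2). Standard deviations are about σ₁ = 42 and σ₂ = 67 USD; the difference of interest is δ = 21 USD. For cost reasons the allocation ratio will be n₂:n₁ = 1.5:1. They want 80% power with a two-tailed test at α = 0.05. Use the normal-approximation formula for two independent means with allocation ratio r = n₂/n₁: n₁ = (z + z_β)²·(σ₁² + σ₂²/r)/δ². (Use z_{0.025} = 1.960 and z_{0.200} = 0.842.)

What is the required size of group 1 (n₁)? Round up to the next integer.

n₁ = 85

n₁ = (z_{α/2} + z_β)² · (σ₁² + σ₂²/r) / δ²
   = (1.960 + 0.842)² · (42² + 67²/1.5) / 21²
   = 7.8512 · (1764 + 2992.7) / 441
   = 7.8512 · 4756.7 / 441
   = 84.68
Round up → n₁ = 85; n₂ = r·n₁ = 1.5 × 85 = 128.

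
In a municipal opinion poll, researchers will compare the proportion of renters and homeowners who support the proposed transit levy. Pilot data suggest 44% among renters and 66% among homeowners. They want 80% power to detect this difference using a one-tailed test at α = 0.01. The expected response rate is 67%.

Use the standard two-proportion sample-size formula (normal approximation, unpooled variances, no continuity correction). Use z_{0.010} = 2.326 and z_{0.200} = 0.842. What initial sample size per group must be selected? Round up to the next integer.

n = 146 per group

n = (z_α + z_β)² · [p₁(1−p₁) + p₂(1−p₂)] / (p₁ − p₂)²
  = (2.326 + 0.842)² · (0.44·0.56 + 0.66·0.34) / (-0.22)²
  = (3.168)² · (0.2464 + 0.2244) / 0.0484
  = 10.0362 · 0.4708 / 0.0484
  = 97.63
Adjust for 67% response: 97.63 / 0.67 = 145.71.
Round up → n = 146 per group.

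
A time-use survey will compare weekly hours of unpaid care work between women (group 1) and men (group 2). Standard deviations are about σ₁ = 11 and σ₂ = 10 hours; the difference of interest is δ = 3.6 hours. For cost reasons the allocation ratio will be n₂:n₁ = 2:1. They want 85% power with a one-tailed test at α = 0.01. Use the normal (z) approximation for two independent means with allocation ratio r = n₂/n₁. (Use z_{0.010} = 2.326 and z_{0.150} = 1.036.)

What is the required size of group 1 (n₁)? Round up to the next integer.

n₁ = (z_α + z_β)² · (σ₁² + σ₂²/r) / δ²
   = (2.326 + 1.036)² · (11² + 10²/2) / 3.6²
   = 11.3030 · (121 + 50) / 12.96
   = 11.3030 · 171 / 12.96
   = 149.14
Round up → n₁ = 150; n₂ = r·n₁ = 2 × 150 = 300.

n₁ = 150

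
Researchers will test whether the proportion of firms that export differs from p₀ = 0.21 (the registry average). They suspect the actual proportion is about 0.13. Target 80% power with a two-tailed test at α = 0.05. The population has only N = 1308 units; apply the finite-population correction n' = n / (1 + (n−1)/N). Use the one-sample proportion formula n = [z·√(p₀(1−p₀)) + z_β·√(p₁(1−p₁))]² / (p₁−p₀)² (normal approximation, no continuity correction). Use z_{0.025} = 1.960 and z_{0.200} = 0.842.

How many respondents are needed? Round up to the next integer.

n = 161

n = [z_{α/2}·√(p₀q₀) + z_β·√(p₁q₁)]² / (p₁ − p₀)²
  = [1.960·√(0.21·0.79) + 0.842·√(0.13·0.87)]² / (-0.08)²
  = [1.960·0.4073 + 0.842·0.3363]² / 0.0064
  = [1.0815]² / 0.0064
  = 182.75
Finite-population correction (N = 1308): 182.75 / (1 + (182.75 − 1)/1308) = 160.46.
Round up → n = 161.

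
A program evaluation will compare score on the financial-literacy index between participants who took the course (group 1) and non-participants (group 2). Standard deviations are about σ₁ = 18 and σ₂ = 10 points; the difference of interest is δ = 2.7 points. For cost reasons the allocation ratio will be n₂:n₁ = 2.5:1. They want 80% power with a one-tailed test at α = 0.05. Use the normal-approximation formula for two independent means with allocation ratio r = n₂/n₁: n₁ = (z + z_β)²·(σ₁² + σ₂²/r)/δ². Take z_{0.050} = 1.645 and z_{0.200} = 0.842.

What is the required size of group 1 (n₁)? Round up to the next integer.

n₁ = 309

n₁ = (z_α + z_β)² · (σ₁² + σ₂²/r) / δ²
   = (1.645 + 0.842)² · (18² + 10²/2.5) / 2.7²
   = 6.1852 · (324 + 40) / 7.29
   = 6.1852 · 364 / 7.29
   = 308.83
Round up → n₁ = 309; n₂ = r·n₁ = 2.5 × 309 = 773.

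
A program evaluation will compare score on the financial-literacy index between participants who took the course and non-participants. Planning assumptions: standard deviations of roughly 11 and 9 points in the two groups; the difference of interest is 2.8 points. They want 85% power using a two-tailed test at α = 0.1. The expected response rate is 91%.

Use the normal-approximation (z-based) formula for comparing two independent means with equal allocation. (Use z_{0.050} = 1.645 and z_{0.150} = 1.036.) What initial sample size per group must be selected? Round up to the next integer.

n = 204 per group

n = (z_{α/2} + z_β)² · (σ₁² + σ₂²) / δ²
  = (1.645 + 1.036)² · (11² + 9² = 202) / 2.8²
  = 7.1878 · 202 / 7.84
  = 185.19
Adjust for 91% response: 185.19 / 0.91 = 203.51.
Round up → n = 204 per group.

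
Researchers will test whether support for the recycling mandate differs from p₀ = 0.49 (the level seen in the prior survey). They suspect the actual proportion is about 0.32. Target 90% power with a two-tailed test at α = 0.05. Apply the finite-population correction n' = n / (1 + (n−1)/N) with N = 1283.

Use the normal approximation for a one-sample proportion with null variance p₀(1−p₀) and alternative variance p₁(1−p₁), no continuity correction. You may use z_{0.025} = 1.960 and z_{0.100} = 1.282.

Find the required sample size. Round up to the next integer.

n = [z_{α/2}·√(p₀q₀) + z_β·√(p₁q₁)]² / (p₁ − p₀)²
  = [1.960·√(0.49·0.51) + 1.282·√(0.32·0.68)]² / (-0.17)²
  = [1.960·0.4999 + 1.282·0.4665]² / 0.0289
  = [1.5778]² / 0.0289
  = 86.14
Finite-population correction (N = 1283): 86.14 / (1 + (86.14 − 1)/1283) = 80.78.
Round up → n = 81.

n = 81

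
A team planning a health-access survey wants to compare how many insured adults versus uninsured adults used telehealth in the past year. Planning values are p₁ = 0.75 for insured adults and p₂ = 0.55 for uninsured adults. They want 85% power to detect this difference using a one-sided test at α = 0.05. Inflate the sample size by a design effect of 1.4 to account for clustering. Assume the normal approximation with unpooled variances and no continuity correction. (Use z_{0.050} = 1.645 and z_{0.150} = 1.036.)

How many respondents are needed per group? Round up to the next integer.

n = 110 per group

n = (z_α + z_β)² · [p₁(1−p₁) + p₂(1−p₂)] / (p₁ − p₂)²
  = (1.645 + 1.036)² · (0.75·0.25 + 0.55·0.45) / (0.20)²
  = (2.681)² · (0.1875 + 0.2475) / 0.0400
  = 7.1878 · 0.4350 / 0.0400
  = 78.17
Design effect: 1.4 × 78.17 = 109.43.
Round up → n = 110 per group.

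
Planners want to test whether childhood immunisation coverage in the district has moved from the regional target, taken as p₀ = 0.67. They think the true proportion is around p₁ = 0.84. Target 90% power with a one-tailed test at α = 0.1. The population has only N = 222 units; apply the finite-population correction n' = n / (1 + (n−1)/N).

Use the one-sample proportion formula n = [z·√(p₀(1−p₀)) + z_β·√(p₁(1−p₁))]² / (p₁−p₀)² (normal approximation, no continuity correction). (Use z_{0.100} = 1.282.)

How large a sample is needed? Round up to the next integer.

n = 34

n = [z_α·√(p₀q₀) + z_β·√(p₁q₁)]² / (p₁ − p₀)²
  = [1.282·√(0.67·0.33) + 1.282·√(0.84·0.16)]² / (0.17)²
  = [1.282·0.4702 + 1.282·0.3666]² / 0.0289
  = [1.0728]² / 0.0289
  = 39.82
Finite-population correction (N = 222): 39.82 / (1 + (39.82 − 1)/222) = 33.90.
Round up → n = 34.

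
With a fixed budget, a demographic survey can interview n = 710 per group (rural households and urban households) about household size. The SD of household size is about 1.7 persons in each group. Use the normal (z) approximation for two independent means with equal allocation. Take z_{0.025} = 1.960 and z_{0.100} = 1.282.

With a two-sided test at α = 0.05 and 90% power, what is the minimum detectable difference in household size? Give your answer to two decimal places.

Minimum detectable difference ≈ 0.29 persons

δ = (z_{α/2} + z_β) · √((σ₁²+σ₂²)/n)
  = (1.960 + 1.282) · √(5.78/710)
  = 3.242 · √0.00814
  = 3.242 · 0.0902
  = 0.2925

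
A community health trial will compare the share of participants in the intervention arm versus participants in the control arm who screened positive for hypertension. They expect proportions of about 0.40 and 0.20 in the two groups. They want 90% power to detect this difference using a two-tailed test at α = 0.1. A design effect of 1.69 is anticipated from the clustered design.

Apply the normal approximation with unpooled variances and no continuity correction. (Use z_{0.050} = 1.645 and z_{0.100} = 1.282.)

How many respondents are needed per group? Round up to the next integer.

n = 145 per group

n = (z_{α/2} + z_β)² · [p₁(1−p₁) + p₂(1−p₂)] / (p₁ − p₂)²
  = (1.645 + 1.282)² · (0.40·0.60 + 0.20·0.80) / (0.20)²
  = (2.927)² · (0.2400 + 0.1600) / 0.0400
  = 8.5673 · 0.4000 / 0.0400
  = 85.67
Design effect: 1.69 × 85.67 = 144.79.
Round up → n = 145 per group.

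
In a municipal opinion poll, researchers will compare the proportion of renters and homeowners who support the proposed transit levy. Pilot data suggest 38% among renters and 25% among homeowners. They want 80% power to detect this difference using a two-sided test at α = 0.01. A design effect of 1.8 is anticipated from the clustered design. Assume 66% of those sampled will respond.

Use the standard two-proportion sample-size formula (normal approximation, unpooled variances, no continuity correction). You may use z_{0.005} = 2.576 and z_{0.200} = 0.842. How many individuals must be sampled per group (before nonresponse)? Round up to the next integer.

n = 798 per group

n = (z_{α/2} + z_β)² · [p₁(1−p₁) + p₂(1−p₂)] / (p₁ − p₂)²
  = (2.576 + 0.842)² · (0.38·0.62 + 0.25·0.75) / (0.13)²
  = (3.418)² · (0.2356 + 0.1875) / 0.0169
  = 11.6827 · 0.4231 / 0.0169
  = 292.48
Design effect: 1.8 × 292.48 = 526.47.
Adjust for 66% response: 526.47 / 0.66 = 797.68.
Round up → n = 798 per group.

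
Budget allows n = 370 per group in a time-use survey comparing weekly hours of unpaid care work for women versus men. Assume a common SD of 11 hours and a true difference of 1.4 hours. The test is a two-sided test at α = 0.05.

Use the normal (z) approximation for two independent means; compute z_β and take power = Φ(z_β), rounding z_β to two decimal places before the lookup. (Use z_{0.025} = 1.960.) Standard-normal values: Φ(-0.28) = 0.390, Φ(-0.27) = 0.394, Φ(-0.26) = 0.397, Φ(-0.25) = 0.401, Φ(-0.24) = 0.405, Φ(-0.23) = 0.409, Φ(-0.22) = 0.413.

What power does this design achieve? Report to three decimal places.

Power ≈ 0.409

z_β = δ·√(n/(σ₁²+σ₂²)) − z_{α/2}
    = 1.4 · √(370/242) − 1.960
    = 1.4 · 1.23650 − 1.960
    = 1.7311 − 1.960 = -0.2289 → -0.23
Power = Φ(-0.23) = 0.409.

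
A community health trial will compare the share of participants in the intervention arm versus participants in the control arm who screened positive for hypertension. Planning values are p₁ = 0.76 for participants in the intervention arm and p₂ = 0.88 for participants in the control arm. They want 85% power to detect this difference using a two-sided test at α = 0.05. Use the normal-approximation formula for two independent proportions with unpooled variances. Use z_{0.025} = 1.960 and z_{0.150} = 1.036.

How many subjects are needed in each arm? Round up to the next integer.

n = (z_{α/2} + z_β)² · [p₁(1−p₁) + p₂(1−p₂)] / (p₁ − p₂)²
  = (1.960 + 1.036)² · (0.76·0.24 + 0.88·0.12) / (-0.12)²
  = (2.996)² · (0.1824 + 0.1056) / 0.0144
  = 8.9760 · 0.2880 / 0.0144
  = 179.52
Round up → n = 180 per group.

n = 180 per group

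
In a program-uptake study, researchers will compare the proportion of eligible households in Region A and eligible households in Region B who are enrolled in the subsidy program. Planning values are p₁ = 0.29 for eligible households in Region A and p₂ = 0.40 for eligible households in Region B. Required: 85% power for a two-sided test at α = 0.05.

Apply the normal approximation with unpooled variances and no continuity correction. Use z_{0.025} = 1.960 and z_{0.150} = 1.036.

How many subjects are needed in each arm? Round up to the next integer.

n = 331 per group

n = (z_{α/2} + z_β)² · [p₁(1−p₁) + p₂(1−p₂)] / (p₁ − p₂)²
  = (1.960 + 1.036)² · (0.29·0.71 + 0.40·0.60) / (-0.11)²
  = (2.996)² · (0.2059 + 0.2400) / 0.0121
  = 8.9760 · 0.4459 / 0.0121
  = 330.78
Round up → n = 331 per group.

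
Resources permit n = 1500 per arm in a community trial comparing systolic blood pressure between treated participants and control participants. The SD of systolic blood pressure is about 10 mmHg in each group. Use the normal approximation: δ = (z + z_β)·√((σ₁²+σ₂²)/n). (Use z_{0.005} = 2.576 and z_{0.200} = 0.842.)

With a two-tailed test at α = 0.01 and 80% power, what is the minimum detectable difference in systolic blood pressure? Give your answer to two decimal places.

Minimum detectable difference ≈ 1.25 mmHg

δ = (z_{α/2} + z_β) · √((σ₁²+σ₂²)/n)
  = (2.576 + 0.842) · √(200/1500)
  = 3.418 · √0.13333
  = 3.418 · 0.3651
  = 1.2481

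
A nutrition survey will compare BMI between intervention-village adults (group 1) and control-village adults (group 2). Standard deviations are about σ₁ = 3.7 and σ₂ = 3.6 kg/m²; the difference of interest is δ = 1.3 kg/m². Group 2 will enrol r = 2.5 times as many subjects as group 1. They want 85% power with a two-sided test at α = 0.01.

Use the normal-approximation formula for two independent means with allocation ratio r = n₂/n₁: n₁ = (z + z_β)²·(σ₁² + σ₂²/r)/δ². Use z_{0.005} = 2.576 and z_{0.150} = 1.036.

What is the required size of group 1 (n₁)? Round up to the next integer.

n₁ = (z_{α/2} + z_β)² · (σ₁² + σ₂²/r) / δ²
   = (2.576 + 1.036)² · (3.7² + 3.6²/2.5) / 1.3²
   = 13.0465 · (13.69 + 5.184) / 1.69
   = 13.0465 · 18.874 / 1.69
   = 145.70
Round up → n₁ = 146; n₂ = r·n₁ = 2.5 × 146 = 365.

n₁ = 146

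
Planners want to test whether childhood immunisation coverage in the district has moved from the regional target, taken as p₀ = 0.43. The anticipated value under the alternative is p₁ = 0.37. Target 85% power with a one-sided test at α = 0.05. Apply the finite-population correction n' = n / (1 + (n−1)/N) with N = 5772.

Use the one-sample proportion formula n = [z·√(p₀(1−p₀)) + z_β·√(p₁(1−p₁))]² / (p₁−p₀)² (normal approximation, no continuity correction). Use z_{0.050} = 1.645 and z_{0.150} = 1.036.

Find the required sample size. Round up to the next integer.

n = [z_α·√(p₀q₀) + z_β·√(p₁q₁)]² / (p₁ − p₀)²
  = [1.645·√(0.43·0.57) + 1.036·√(0.37·0.63)]² / (-0.06)²
  = [1.645·0.4951 + 1.036·0.4828]² / 0.0036
  = [1.3146]² / 0.0036
  = 480.04
Finite-population correction (N = 5772): 480.04 / (1 + (480.04 − 1)/5772) = 443.25.
Round up → n = 444.

n = 444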